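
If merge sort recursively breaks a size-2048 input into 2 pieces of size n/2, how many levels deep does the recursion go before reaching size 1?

For divide and conquer with division factor 2:

Problem sizes at each level:
Level 0: 2048
Level 1: 1024
Level 2: 512
Level 3: 256
Level 4: 128
Level 5: 64
Level 6: 32
Level 7: 16
Level 8: 8
Level 9: 4
Level 10: 2
Level 11: 1

The root is level 0 and the size-1 base case is level 11 (the tree spans levels 0 through 11, i.e. 12 levels counting the root), so the depth is the number of divisions: log_2(2048) = 11

The recursion tree depth is log_2(2048) = 11. At each level, the problem size is divided by 2, so it takes 11 divisions to reduce to a base case of size 1. The algorithm makes 2 recursive calls at each level.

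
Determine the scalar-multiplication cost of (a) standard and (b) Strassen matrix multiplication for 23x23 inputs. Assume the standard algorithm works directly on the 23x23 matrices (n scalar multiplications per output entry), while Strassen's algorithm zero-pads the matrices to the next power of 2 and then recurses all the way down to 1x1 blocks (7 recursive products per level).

Matrix multiplication for 23x23 matrices:

Strassen's algorithm requires power-of-2 dimensions. Pad 23x23 to 32x32 (next power of 2).

Standard algorithm: 23^3 = 12167 multiplications
Strassen's algorithm: 7^(log2(32)) = 7^5 = 16807 multiplications
Difference: 12167 - 16807 = -4640 (Strassen uses MORE here due to padding overhead — for small or just-over-power-of-2 n, padding can outweigh the per-level savings)

Standard: 12167 multiplications (23^3). Strassen: 16807 multiplications (7^5, after padding to 32x32). Strassen reduces 8 recursive multiplications to 7 at each level.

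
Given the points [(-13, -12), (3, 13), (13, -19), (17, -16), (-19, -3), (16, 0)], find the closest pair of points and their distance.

Computing all pairwise distances among 6 points:

d((-13, -12), (3, 13)) = 29.6816
d((-13, -12), (13, -19)) = 26.9258
d((-13, -12), (17, -16)) = 30.2655
d((-13, -12), (-19, -3)) = 10.8167
d((-13, -12), (16, 0)) = 31.3847
d((3, 13), (13, -19)) = 33.5261
d((3, 13), (17, -16)) = 32.2025
d((3, 13), (-19, -3)) = 27.2029
d((3, 13), (16, 0)) = 18.3848
d((13, -19), (17, -16)) = 5.0 <-- minimum
d((13, -19), (-19, -3)) = 35.7771
d((13, -19), (16, 0)) = 19.2354
d((17, -16), (-19, -3)) = 38.2753
d((17, -16), (16, 0)) = 16.0312
d((-19, -3), (16, 0)) = 35.1283

Closest pair: (13, -19) and (17, -16) with distance 5.0

The closest pair is (13, -19) and (17, -16) with Euclidean distance 5.0. For 6 points, brute-force pairwise comparison is shown above. For large n, the divide-and-conquer algorithm (sort by x, recurse on halves, check the dividing strip) achieves O(n log n).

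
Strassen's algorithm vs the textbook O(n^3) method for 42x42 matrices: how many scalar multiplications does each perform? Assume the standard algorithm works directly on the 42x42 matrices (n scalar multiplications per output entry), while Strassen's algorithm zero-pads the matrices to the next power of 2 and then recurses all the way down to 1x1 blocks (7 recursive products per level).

Matrix multiplication for 42x42 matrices:

Strassen's algorithm requires power-of-2 dimensions. Pad 42x42 to 64x64 (next power of 2).

Standard algorithm: 42^3 = 74088 multiplications
Strassen's algorithm: 7^(log2(64)) = 7^6 = 117649 multiplications
Difference: 74088 - 117649 = -43561 (Strassen uses MORE here due to padding overhead — for small or just-over-power-of-2 n, padding can outweigh the per-level savings)

Standard: 74088 multiplications (42^3). Strassen: 117649 multiplications (7^6, after padding to 64x64). Strassen reduces 8 recursive multiplications to 7 at each level.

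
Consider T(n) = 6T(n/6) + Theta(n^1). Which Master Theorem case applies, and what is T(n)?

Master Theorem for T(n) = 6T(n/6) + O(n^1):

a = 6, b = 6, c = 1
log_b(a) = log_6(6) = 1.0000

Case 2: c = 1 = log_6(6) = 1.0000
T(n) = O(n^1 log n) = O(n log n)

For T(n) = 6T(n/6) + O(n^1): log_6(6) = 1.0000. This is Case 2 of the Master Theorem (c = log_b(a), equal work at all levels), giving O(n log n).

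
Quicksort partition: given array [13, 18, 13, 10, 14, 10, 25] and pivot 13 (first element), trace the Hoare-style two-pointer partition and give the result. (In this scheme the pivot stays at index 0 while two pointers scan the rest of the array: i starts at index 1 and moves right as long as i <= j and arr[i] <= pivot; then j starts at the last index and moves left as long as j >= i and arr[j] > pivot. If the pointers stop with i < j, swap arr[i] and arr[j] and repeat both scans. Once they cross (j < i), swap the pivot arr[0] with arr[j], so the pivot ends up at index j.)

Hoare-style two-pointer partition with pivot = 13:

Initial array: [13, 18, 13, 10, 14, 10, 25]

Pointers start at i = 1, j = 6.
i stops at index 1 (arr[1]=18 > 13), j stops at index 5 (arr[5]=10 <= 13): swap arr[1] and arr[5], array becomes [13, 10, 13, 10, 14, 18, 25]
i ends at 4, j ends at 3: the pointers have crossed (j < i), so scanning stops.

Swap pivot arr[0] with arr[3] to place pivot at position 3: [10, 10, 13, 13, 14, 18, 25]
Pivot position: 3

After partitioning with pivot 13, the array becomes [10, 10, 13, 13, 14, 18, 25]. The pivot is placed at index 3. All elements to the left of the pivot are <= 13, and all elements to the right are > 13.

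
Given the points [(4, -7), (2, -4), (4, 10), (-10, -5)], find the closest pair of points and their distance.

Computing all pairwise distances among 4 points:

d((4, -7), (2, -4)) = 3.6056 <-- minimum
d((4, -7), (4, 10)) = 17.0
d((4, -7), (-10, -5)) = 14.1421
d((2, -4), (4, 10)) = 14.1421
d((2, -4), (-10, -5)) = 12.0416
d((4, 10), (-10, -5)) = 20.5183

Closest pair: (4, -7) and (2, -4) with distance 3.6056

The closest pair is (4, -7) and (2, -4) with Euclidean distance 3.6056. For 4 points, brute-force pairwise comparison is shown above. For large n, the divide-and-conquer algorithm (sort by x, recurse on halves, check the dividing strip) achieves O(n log n).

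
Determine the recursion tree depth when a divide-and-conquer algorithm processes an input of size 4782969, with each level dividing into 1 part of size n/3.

For divide and conquer with division factor 3:

Problem sizes at each level:
Level 0: 4782969
Level 1: 1594323
Level 2: 531441
Level 3: 177147
Level 4: 59049
Level 5: 19683
Level 6: 6561
Level 7: 2187
Level 8: 729
Level 9: 243
Level 10: 81
Level 11: 27
Level 12: 9
Level 13: 3
Level 14: 1

The root is level 0 and the size-1 base case is level 14 (the tree spans levels 0 through 14, i.e. 15 levels counting the root), so the depth is the number of divisions: log_3(4782969) = 14

The recursion tree depth is log_3(4782969) = 14. At each level, the problem size is divided by 3, so it takes 14 divisions to reduce to a base case of size 1. The algorithm makes 1 recursive call at each level.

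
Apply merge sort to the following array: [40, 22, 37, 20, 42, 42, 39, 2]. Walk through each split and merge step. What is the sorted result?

Merge sort trace:

Split: [40, 22, 37, 20, 42, 42, 39, 2] -> [40, 22, 37, 20] and [42, 42, 39, 2]
  Split: [40, 22, 37, 20] -> [40, 22] and [37, 20]
    Split: [40, 22] -> [40] and [22]
    Merge: [40] + [22] -> [22, 40]
    Split: [37, 20] -> [37] and [20]
    Merge: [37] + [20] -> [20, 37]
  Merge: [22, 40] + [20, 37] -> [20, 22, 37, 40]
  Split: [42, 42, 39, 2] -> [42, 42] and [39, 2]
    Split: [42, 42] -> [42] and [42]
    Merge: [42] + [42] -> [42, 42]
    Split: [39, 2] -> [39] and [2]
    Merge: [39] + [2] -> [2, 39]
  Merge: [42, 42] + [2, 39] -> [2, 39, 42, 42]
Merge: [20, 22, 37, 40] + [2, 39, 42, 42] -> [2, 20, 22, 37, 39, 40, 42, 42]

Final sorted array: [2, 20, 22, 37, 39, 40, 42, 42]

The merge sort proceeds by recursively splitting the array and merging sorted halves.
After all merges, the sorted array is [2, 20, 22, 37, 39, 40, 42, 42].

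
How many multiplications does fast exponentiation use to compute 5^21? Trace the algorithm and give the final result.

Computing 5^21 by squaring (build up from 5^1; each line after the first costs one multiplication):

5^1 = 5
5^2 = (5^1)^2 = 5^2 = 25
5^4 = (5^2)^2 = 25^2 = 625
5^5 = 5 * 5^4 = 5 * 625 = 3125
5^10 = (5^5)^2 = 3125^2 = 9765625
5^20 = (5^10)^2 = 9765625^2 = 95367431640625
5^21 = 5 * 5^20 = 5 * 95367431640625 = 476837158203125

Result: 476837158203125
Multiplications needed: 6 (6 lines after 5^1)

5^21 = 476837158203125. Using exponentiation by squaring, this requires 6 multiplications. The key idea: if the exponent is even, square the half-power; if odd, multiply by the base once.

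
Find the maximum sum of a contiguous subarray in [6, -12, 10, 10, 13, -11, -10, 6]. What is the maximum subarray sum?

Using Kadane's algorithm on [6, -12, 10, 10, 13, -11, -10, 6]:

Scanning through the array:
Position 1 (value -12): max_ending_here = -6, max_so_far = 6
Position 2 (value 10): max_ending_here = 10, max_so_far = 10
Position 3 (value 10): max_ending_here = 20, max_so_far = 20
Position 4 (value 13): max_ending_here = 33, max_so_far = 33
Position 5 (value -11): max_ending_here = 22, max_so_far = 33
Position 6 (value -10): max_ending_here = 12, max_so_far = 33
Position 7 (value 6): max_ending_here = 18, max_so_far = 33

Maximum subarray: [10, 10, 13]
Maximum sum: 33

The maximum subarray is [10, 10, 13] with sum 33. This subarray runs from index 2 to index 4.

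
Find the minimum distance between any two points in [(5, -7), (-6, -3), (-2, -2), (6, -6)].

Computing all pairwise distances among 4 points:

d((5, -7), (-6, -3)) = 11.7047
d((5, -7), (-2, -2)) = 8.6023
d((5, -7), (6, -6)) = 1.4142 <-- minimum
d((-6, -3), (-2, -2)) = 4.1231
d((-6, -3), (6, -6)) = 12.3693
d((-2, -2), (6, -6)) = 8.9443

Closest pair: (5, -7) and (6, -6) with distance 1.4142

The closest pair is (5, -7) and (6, -6) with Euclidean distance 1.4142. For 4 points, brute-force pairwise comparison is shown above. For large n, the divide-and-conquer algorithm (sort by x, recurse on halves, check the dividing strip) achieves O(n log n).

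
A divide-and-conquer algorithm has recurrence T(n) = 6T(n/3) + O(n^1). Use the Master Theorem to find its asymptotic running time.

Master Theorem for T(n) = 6T(n/3) + O(n^1):

a = 6, b = 3, c = 1
log_b(a) = log_3(6) = 1.6309

Case 1: c = 1 < log_3(6) = 1.6309
T(n) = O(n^(log_3 6))

For T(n) = 6T(n/3) + O(n^1): log_3(6) = 1.6309. This is Case 1 of the Master Theorem (c < log_b(a), work dominated by leaves), giving O(n^(log_3 6)).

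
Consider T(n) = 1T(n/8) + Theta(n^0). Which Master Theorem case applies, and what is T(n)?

Master Theorem for T(n) = 1T(n/8) + O(n^0):

a = 1, b = 8, c = 0
log_b(a) = log_8(1) = 0.0000

Case 2: c = 0 = log_8(1) = 0.0000
T(n) = O(n^0 log n) = O(log n)

For T(n) = 1T(n/8) + O(n^0): log_8(1) = 0.0000. This is Case 2 of the Master Theorem (c = log_b(a), equal work at all levels), giving O(log n).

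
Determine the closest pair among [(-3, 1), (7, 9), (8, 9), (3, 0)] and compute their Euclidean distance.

Computing all pairwise distances among 4 points:

d((-3, 1), (7, 9)) = 12.8062
d((-3, 1), (8, 9)) = 13.6015
d((-3, 1), (3, 0)) = 6.0828
d((7, 9), (8, 9)) = 1.0 <-- minimum
d((7, 9), (3, 0)) = 9.8489
d((8, 9), (3, 0)) = 10.2956

Closest pair: (7, 9) and (8, 9) with distance 1.0

The closest pair is (7, 9) and (8, 9) with Euclidean distance 1.0. For 4 points, brute-force pairwise comparison is shown above. For large n, the divide-and-conquer algorithm (sort by x, recurse on halves, check the dividing strip) achieves O(n log n).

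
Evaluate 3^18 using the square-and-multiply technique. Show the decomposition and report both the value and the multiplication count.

Computing 3^18 by squaring (build up from 3^1; each line after the first costs one multiplication):

3^1 = 3
3^2 = (3^1)^2 = 3^2 = 9
3^4 = (3^2)^2 = 9^2 = 81
3^8 = (3^4)^2 = 81^2 = 6561
3^9 = 3 * 3^8 = 3 * 6561 = 19683
3^18 = (3^9)^2 = 19683^2 = 387420489

Result: 387420489
Multiplications needed: 5 (5 lines after 3^1)

3^18 = 387420489. Using exponentiation by squaring, this requires 5 multiplications. The key idea: if the exponent is even, square the half-power; if odd, multiply by the base once.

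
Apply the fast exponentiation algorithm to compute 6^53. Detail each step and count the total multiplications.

Computing 6^53 by squaring (build up from 6^1; each line after the first costs one multiplication):

6^1 = 6
6^2 = (6^1)^2 = 6^2 = 36
6^3 = 6 * 6^2 = 6 * 36 = 216
6^6 = (6^3)^2 = 216^2 = 46656
6^12 = (6^6)^2 = 46656^2 = 2176782336
6^13 = 6 * 6^12 = 6 * 2176782336 = 13060694016
6^26 = (6^13)^2 = 13060694016^2 = 170581728179578208256
6^52 = (6^26)^2 = 170581728179578208256^2 = 29098125988731506183153025616435306561536
6^53 = 6 * 6^52 = 6 * 29098125988731506183153025616435306561536 = 174588755932389037098918153698611839369216

Result: 174588755932389037098918153698611839369216
Multiplications needed: 8 (8 lines after 6^1)

6^53 = 174588755932389037098918153698611839369216. Using exponentiation by squaring, this requires 8 multiplications. The key idea: if the exponent is even, square the half-power; if odd, multiply by the base once.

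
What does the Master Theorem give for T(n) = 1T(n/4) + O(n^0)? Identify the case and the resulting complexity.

Master Theorem for T(n) = 1T(n/4) + O(n^0):

a = 1, b = 4, c = 0
log_b(a) = log_4(1) = 0.0000

Case 2: c = 0 = log_4(1) = 0.0000
T(n) = O(n^0 log n) = O(log n)

For T(n) = 1T(n/4) + O(n^0): log_4(1) = 0.0000. This is Case 2 of the Master Theorem (c = log_b(a), equal work at all levels), giving O(log n).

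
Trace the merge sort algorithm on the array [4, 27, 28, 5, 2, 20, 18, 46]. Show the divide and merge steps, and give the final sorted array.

Merge sort trace:

Split: [4, 27, 28, 5, 2, 20, 18, 46] -> [4, 27, 28, 5] and [2, 20, 18, 46]
  Split: [4, 27, 28, 5] -> [4, 27] and [28, 5]
    Split: [4, 27] -> [4] and [27]
    Merge: [4] + [27] -> [4, 27]
    Split: [28, 5] -> [28] and [5]
    Merge: [28] + [5] -> [5, 28]
  Merge: [4, 27] + [5, 28] -> [4, 5, 27, 28]
  Split: [2, 20, 18, 46] -> [2, 20] and [18, 46]
    Split: [2, 20] -> [2] and [20]
    Merge: [2] + [20] -> [2, 20]
    Split: [18, 46] -> [18] and [46]
    Merge: [18] + [46] -> [18, 46]
  Merge: [2, 20] + [18, 46] -> [2, 18, 20, 46]
Merge: [4, 5, 27, 28] + [2, 18, 20, 46] -> [2, 4, 5, 18, 20, 27, 28, 46]

Final sorted array: [2, 4, 5, 18, 20, 27, 28, 46]

The merge sort proceeds by recursively splitting the array and merging sorted halves.
After all merges, the sorted array is [2, 4, 5, 18, 20, 27, 28, 46].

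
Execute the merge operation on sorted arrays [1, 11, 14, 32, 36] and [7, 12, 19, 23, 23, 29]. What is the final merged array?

Merging process:

Compare 1 vs 7: take 1 from left. Merged: [1]
Compare 11 vs 7: take 7 from right. Merged: [1, 7]
Compare 11 vs 12: take 11 from left. Merged: [1, 7, 11]
Compare 14 vs 12: take 12 from right. Merged: [1, 7, 11, 12]
Compare 14 vs 19: take 14 from left. Merged: [1, 7, 11, 12, 14]
Compare 32 vs 19: take 19 from right. Merged: [1, 7, 11, 12, 14, 19]
Compare 32 vs 23: take 23 from right. Merged: [1, 7, 11, 12, 14, 19, 23]
Compare 32 vs 23: take 23 from right. Merged: [1, 7, 11, 12, 14, 19, 23, 23]
Compare 32 vs 29: take 29 from right. Merged: [1, 7, 11, 12, 14, 19, 23, 23, 29]
Append remaining from left: [32, 36]. Merged: [1, 7, 11, 12, 14, 19, 23, 23, 29, 32, 36]

Final merged array: [1, 7, 11, 12, 14, 19, 23, 23, 29, 32, 36]
Total comparisons: 9

The merged array is [1, 7, 11, 12, 14, 19, 23, 23, 29, 32, 36], requiring 9 comparisons. The merge step runs in O(n) time where n is the total number of elements.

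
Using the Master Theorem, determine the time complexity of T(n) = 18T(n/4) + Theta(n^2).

Master Theorem for T(n) = 18T(n/4) + O(n^2):

a = 18, b = 4, c = 2
log_b(a) = log_4(18) = 2.0850

Case 1: c = 2 < log_4(18) = 2.0850
T(n) = O(n^(log_4 18))

For T(n) = 18T(n/4) + O(n^2): log_4(18) = 2.0850. This is Case 1 of the Master Theorem (c < log_b(a), work dominated by leaves), giving O(n^(log_4 18)).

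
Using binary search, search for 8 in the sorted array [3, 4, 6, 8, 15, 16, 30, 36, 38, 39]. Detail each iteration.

Binary search for 8 in [3, 4, 6, 8, 15, 16, 30, 36, 38, 39]:

lo=0, hi=9, mid=4, arr[mid]=15 -> 15 > 8, search left half
lo=0, hi=3, mid=1, arr[mid]=4 -> 4 < 8, search right half
lo=2, hi=3, mid=2, arr[mid]=6 -> 6 < 8, search right half
lo=3, hi=3, mid=3, arr[mid]=8 -> Found target at index 3!

Binary search finds 8 at index 3 after 4 comparisons. The search repeatedly halves the search space by comparing with the middle element.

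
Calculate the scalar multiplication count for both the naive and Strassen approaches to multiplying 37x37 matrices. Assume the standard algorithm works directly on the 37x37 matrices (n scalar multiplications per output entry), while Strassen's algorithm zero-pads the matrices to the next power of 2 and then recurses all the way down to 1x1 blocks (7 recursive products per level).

Matrix multiplication for 37x37 matrices:

Strassen's algorithm requires power-of-2 dimensions. Pad 37x37 to 64x64 (next power of 2).

Standard algorithm: 37^3 = 50653 multiplications
Strassen's algorithm: 7^(log2(64)) = 7^6 = 117649 multiplications
Difference: 50653 - 117649 = -66996 (Strassen uses MORE here due to padding overhead — for small or just-over-power-of-2 n, padding can outweigh the per-level savings)

Standard: 50653 multiplications (37^3). Strassen: 117649 multiplications (7^6, after padding to 64x64). Strassen reduces 8 recursive multiplications to 7 at each level.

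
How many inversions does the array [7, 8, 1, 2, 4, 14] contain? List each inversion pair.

Finding inversions in [7, 8, 1, 2, 4, 14]:

(0, 2): arr[0]=7 > arr[2]=1
(0, 3): arr[0]=7 > arr[3]=2
(0, 4): arr[0]=7 > arr[4]=4
(1, 2): arr[1]=8 > arr[2]=1
(1, 3): arr[1]=8 > arr[3]=2
(1, 4): arr[1]=8 > arr[4]=4

Total inversions: 6

The array has 6 inversion(s): (0,2), (0,3), (0,4), (1,2), (1,3), (1,4). Each pair (i,j) satisfies i < j and arr[i] > arr[j].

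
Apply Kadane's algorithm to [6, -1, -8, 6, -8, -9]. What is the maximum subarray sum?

Using Kadane's algorithm on [6, -1, -8, 6, -8, -9]:

Scanning through the array:
Position 1 (value -1): max_ending_here = 5, max_so_far = 6
Position 2 (value -8): max_ending_here = -3, max_so_far = 6
Position 3 (value 6): max_ending_here = 6, max_so_far = 6
Position 4 (value -8): max_ending_here = -2, max_so_far = 6
Position 5 (value -9): max_ending_here = -9, max_so_far = 6

Maximum subarray: [6]
Maximum sum: 6

The maximum subarray is [6] with sum 6. This subarray runs from index 0 to index 0.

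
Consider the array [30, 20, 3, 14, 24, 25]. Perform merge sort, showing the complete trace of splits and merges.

Merge sort trace:

Split: [30, 20, 3, 14, 24, 25] -> [30, 20, 3] and [14, 24, 25]
  Split: [30, 20, 3] -> [30] and [20, 3]
    Split: [20, 3] -> [20] and [3]
    Merge: [20] + [3] -> [3, 20]
  Merge: [30] + [3, 20] -> [3, 20, 30]
  Split: [14, 24, 25] -> [14] and [24, 25]
    Split: [24, 25] -> [24] and [25]
    Merge: [24] + [25] -> [24, 25]
  Merge: [14] + [24, 25] -> [14, 24, 25]
Merge: [3, 20, 30] + [14, 24, 25] -> [3, 14, 20, 24, 25, 30]

Final sorted array: [3, 14, 20, 24, 25, 30]

The merge sort proceeds by recursively splitting the array and merging sorted halves.
After all merges, the sorted array is [3, 14, 20, 24, 25, 30].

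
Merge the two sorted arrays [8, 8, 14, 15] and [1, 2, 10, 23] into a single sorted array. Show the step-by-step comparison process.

Merging process:

Compare 8 vs 1: take 1 from right. Merged: [1]
Compare 8 vs 2: take 2 from right. Merged: [1, 2]
Compare 8 vs 10: take 8 from left. Merged: [1, 2, 8]
Compare 8 vs 10: take 8 from left. Merged: [1, 2, 8, 8]
Compare 14 vs 10: take 10 from right. Merged: [1, 2, 8, 8, 10]
Compare 14 vs 23: take 14 from left. Merged: [1, 2, 8, 8, 10, 14]
Compare 15 vs 23: take 15 from left. Merged: [1, 2, 8, 8, 10, 14, 15]
Append remaining from right: [23]. Merged: [1, 2, 8, 8, 10, 14, 15, 23]

Final merged array: [1, 2, 8, 8, 10, 14, 15, 23]
Total comparisons: 7

The merged array is [1, 2, 8, 8, 10, 14, 15, 23], requiring 7 comparisons. The merge step runs in O(n) time where n is the total number of elements.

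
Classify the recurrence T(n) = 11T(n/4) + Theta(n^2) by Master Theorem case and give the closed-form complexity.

Master Theorem for T(n) = 11T(n/4) + O(n^2):

a = 11, b = 4, c = 2
log_b(a) = log_4(11) = 1.7297

Case 3: c = 2 > log_4(11) = 1.7297
T(n) = O(n^2) = O(n^2)

For T(n) = 11T(n/4) + O(n^2): log_4(11) = 1.7297. This is Case 3 of the Master Theorem (c > log_b(a), work dominated by root), giving O(n^2).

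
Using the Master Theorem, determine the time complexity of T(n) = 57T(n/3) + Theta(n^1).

Master Theorem for T(n) = 57T(n/3) + O(n^1):

a = 57, b = 3, c = 1
log_b(a) = log_3(57) = 3.6801

Case 1: c = 1 < log_3(57) = 3.6801
T(n) = O(n^(log_3 57))

For T(n) = 57T(n/3) + O(n^1): log_3(57) = 3.6801. This is Case 1 of the Master Theorem (c < log_b(a), work dominated by leaves), giving O(n^(log_3 57)).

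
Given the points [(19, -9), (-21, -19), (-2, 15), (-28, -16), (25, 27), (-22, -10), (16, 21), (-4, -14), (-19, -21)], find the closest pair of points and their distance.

Computing all pairwise distances among 9 points:

d((19, -9), (-21, -19)) = 41.2311
d((19, -9), (-2, 15)) = 31.8904
d((19, -9), (-28, -16)) = 47.5184
d((19, -9), (25, 27)) = 36.4966
d((19, -9), (-22, -10)) = 41.0122
d((19, -9), (16, 21)) = 30.1496
d((19, -9), (-4, -14)) = 23.5372
d((19, -9), (-19, -21)) = 39.8497
d((-21, -19), (-2, 15)) = 38.9487
d((-21, -19), (-28, -16)) = 7.6158
d((-21, -19), (25, 27)) = 65.0538
d((-21, -19), (-22, -10)) = 9.0554
d((-21, -19), (16, 21)) = 54.4885
d((-21, -19), (-4, -14)) = 17.72
d((-21, -19), (-19, -21)) = 2.8284 <-- minimum
d((-2, 15), (-28, -16)) = 40.4599
d((-2, 15), (25, 27)) = 29.5466
d((-2, 15), (-22, -10)) = 32.0156
d((-2, 15), (16, 21)) = 18.9737
d((-2, 15), (-4, -14)) = 29.0689
d((-2, 15), (-19, -21)) = 39.8121
d((-28, -16), (25, 27)) = 68.2495
d((-28, -16), (-22, -10)) = 8.4853
d((-28, -16), (16, 21)) = 57.4891
d((-28, -16), (-4, -14)) = 24.0832
d((-28, -16), (-19, -21)) = 10.2956
d((25, 27), (-22, -10)) = 59.8164
d((25, 27), (16, 21)) = 10.8167
d((25, 27), (-4, -14)) = 50.2195
d((25, 27), (-19, -21)) = 65.1153
d((-22, -10), (16, 21)) = 49.0408
d((-22, -10), (-4, -14)) = 18.4391
d((-22, -10), (-19, -21)) = 11.4018
d((16, 21), (-4, -14)) = 40.3113
d((16, 21), (-19, -21)) = 54.6717
d((-4, -14), (-19, -21)) = 16.5529

Closest pair: (-21, -19) and (-19, -21) with distance 2.8284

The closest pair is (-21, -19) and (-19, -21) with Euclidean distance 2.8284. For 9 points, brute-force pairwise comparison is shown above. For large n, the divide-and-conquer algorithm (sort by x, recurse on halves, check the dividing strip) achieves O(n log n).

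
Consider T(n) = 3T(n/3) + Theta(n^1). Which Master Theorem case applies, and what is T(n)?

Master Theorem for T(n) = 3T(n/3) + O(n^1):

a = 3, b = 3, c = 1
log_b(a) = log_3(3) = 1.0000

Case 2: c = 1 = log_3(3) = 1.0000
T(n) = O(n^1 log n) = O(n log n)

For T(n) = 3T(n/3) + O(n^1): log_3(3) = 1.0000. This is Case 2 of the Master Theorem (c = log_b(a), equal work at all levels), giving O(n log n).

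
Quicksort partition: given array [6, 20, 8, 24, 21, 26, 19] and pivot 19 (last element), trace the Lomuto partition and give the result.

Lomuto partition with pivot = 19:

Initial array: [6, 20, 8, 24, 21, 26, 19]

arr[0]=6 <= 19: swap with position 0, array becomes [6, 20, 8, 24, 21, 26, 19]
arr[1]=20 > 19: no swap
arr[2]=8 <= 19: swap with position 1, array becomes [6, 8, 20, 24, 21, 26, 19]
arr[3]=24 > 19: no swap
arr[4]=21 > 19: no swap
arr[5]=26 > 19: no swap

Place pivot at position 2: [6, 8, 19, 24, 21, 26, 20]
Pivot position: 2

After partitioning with pivot 19, the array becomes [6, 8, 19, 24, 21, 26, 20]. The pivot is placed at index 2. All elements to the left of the pivot are <= 19, and all elements to the right are > 19.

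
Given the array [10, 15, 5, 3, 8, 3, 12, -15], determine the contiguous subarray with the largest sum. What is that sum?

Using Kadane's algorithm on [10, 15, 5, 3, 8, 3, 12, -15]:

Scanning through the array:
Position 1 (value 15): max_ending_here = 25, max_so_far = 25
Position 2 (value 5): max_ending_here = 30, max_so_far = 30
Position 3 (value 3): max_ending_here = 33, max_so_far = 33
Position 4 (value 8): max_ending_here = 41, max_so_far = 41
Position 5 (value 3): max_ending_here = 44, max_so_far = 44
Position 6 (value 12): max_ending_here = 56, max_so_far = 56
Position 7 (value -15): max_ending_here = 41, max_so_far = 56

Maximum subarray: [10, 15, 5, 3, 8, 3, 12]
Maximum sum: 56

The maximum subarray is [10, 15, 5, 3, 8, 3, 12] with sum 56. This subarray runs from index 0 to index 6.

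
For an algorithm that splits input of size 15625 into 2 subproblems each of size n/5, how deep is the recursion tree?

For divide and conquer with division factor 5:

Problem sizes at each level:
Level 0: 15625
Level 1: 3125
Level 2: 625
Level 3: 125
Level 4: 25
Level 5: 5
Level 6: 1

The root is level 0 and the size-1 base case is level 6 (the tree spans levels 0 through 6, i.e. 7 levels counting the root), so the depth is the number of divisions: log_5(15625) = 6

The recursion tree depth is log_5(15625) = 6. At each level, the problem size is divided by 5, so it takes 6 divisions to reduce to a base case of size 1. The algorithm makes 2 recursive calls at each level.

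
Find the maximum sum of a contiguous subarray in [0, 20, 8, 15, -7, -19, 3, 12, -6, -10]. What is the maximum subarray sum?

Using Kadane's algorithm on [0, 20, 8, 15, -7, -19, 3, 12, -6, -10]:

Scanning through the array:
Position 1 (value 20): max_ending_here = 20, max_so_far = 20
Position 2 (value 8): max_ending_here = 28, max_so_far = 28
Position 3 (value 15): max_ending_here = 43, max_so_far = 43
Position 4 (value -7): max_ending_here = 36, max_so_far = 43
Position 5 (value -19): max_ending_here = 17, max_so_far = 43
Position 6 (value 3): max_ending_here = 20, max_so_far = 43
Position 7 (value 12): max_ending_here = 32, max_so_far = 43
Position 8 (value -6): max_ending_here = 26, max_so_far = 43
Position 9 (value -10): max_ending_here = 16, max_so_far = 43

Maximum subarray: [0, 20, 8, 15]
Maximum sum: 43

The maximum subarray is [0, 20, 8, 15] with sum 43. This subarray runs from index 0 to index 3.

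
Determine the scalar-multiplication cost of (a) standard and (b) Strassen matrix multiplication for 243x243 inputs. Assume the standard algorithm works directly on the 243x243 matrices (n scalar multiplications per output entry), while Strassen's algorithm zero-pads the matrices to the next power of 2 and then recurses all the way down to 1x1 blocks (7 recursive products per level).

Matrix multiplication for 243x243 matrices:

Strassen's algorithm requires power-of-2 dimensions. Pad 243x243 to 256x256 (next power of 2).

Standard algorithm: 243^3 = 14348907 multiplications
Strassen's algorithm: 7^(log2(256)) = 7^8 = 5764801 multiplications
Savings: 14348907 - 5764801 = 8584106 multiplications

Standard: 14348907 multiplications (243^3). Strassen: 5764801 multiplications (7^8, after padding to 256x256). Strassen reduces 8 recursive multiplications to 7 at each level.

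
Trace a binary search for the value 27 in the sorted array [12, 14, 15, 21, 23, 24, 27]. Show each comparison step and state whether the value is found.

Binary search for 27 in [12, 14, 15, 21, 23, 24, 27]:

lo=0, hi=6, mid=3, arr[mid]=21 -> 21 < 27, search right half
lo=4, hi=6, mid=5, arr[mid]=24 -> 24 < 27, search right half
lo=6, hi=6, mid=6, arr[mid]=27 -> Found target at index 6!

Binary search finds 27 at index 6 after 3 comparisons. The search repeatedly halves the search space by comparing with the middle element.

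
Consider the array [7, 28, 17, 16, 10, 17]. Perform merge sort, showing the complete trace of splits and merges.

Merge sort trace:

Split: [7, 28, 17, 16, 10, 17] -> [7, 28, 17] and [16, 10, 17]
  Split: [7, 28, 17] -> [7] and [28, 17]
    Split: [28, 17] -> [28] and [17]
    Merge: [28] + [17] -> [17, 28]
  Merge: [7] + [17, 28] -> [7, 17, 28]
  Split: [16, 10, 17] -> [16] and [10, 17]
    Split: [10, 17] -> [10] and [17]
    Merge: [10] + [17] -> [10, 17]
  Merge: [16] + [10, 17] -> [10, 16, 17]
Merge: [7, 17, 28] + [10, 16, 17] -> [7, 10, 16, 17, 17, 28]

Final sorted array: [7, 10, 16, 17, 17, 28]

The merge sort proceeds by recursively splitting the array and merging sorted halves.
After all merges, the sorted array is [7, 10, 16, 17, 17, 28].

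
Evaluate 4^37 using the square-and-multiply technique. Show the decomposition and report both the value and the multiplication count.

Computing 4^37 by squaring (build up from 4^1; each line after the first costs one multiplication):

4^1 = 4
4^2 = (4^1)^2 = 4^2 = 16
4^4 = (4^2)^2 = 16^2 = 256
4^8 = (4^4)^2 = 256^2 = 65536
4^9 = 4 * 4^8 = 4 * 65536 = 262144
4^18 = (4^9)^2 = 262144^2 = 68719476736
4^36 = (4^18)^2 = 68719476736^2 = 4722366482869645213696
4^37 = 4 * 4^36 = 4 * 4722366482869645213696 = 18889465931478580854784

Result: 18889465931478580854784
Multiplications needed: 7 (7 lines after 4^1)

4^37 = 18889465931478580854784. Using exponentiation by squaring, this requires 7 multiplications. The key idea: if the exponent is even, square the half-power; if odd, multiply by the base once.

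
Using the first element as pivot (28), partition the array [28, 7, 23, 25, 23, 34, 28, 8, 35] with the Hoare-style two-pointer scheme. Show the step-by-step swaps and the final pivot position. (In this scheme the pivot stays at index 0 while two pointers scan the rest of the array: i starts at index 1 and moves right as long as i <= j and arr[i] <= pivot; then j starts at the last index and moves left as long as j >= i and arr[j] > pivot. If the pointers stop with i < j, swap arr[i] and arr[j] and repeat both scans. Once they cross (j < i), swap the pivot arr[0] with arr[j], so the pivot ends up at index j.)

Hoare-style two-pointer partition with pivot = 28:

Initial array: [28, 7, 23, 25, 23, 34, 28, 8, 35]

Pointers start at i = 1, j = 8.
i stops at index 5 (arr[5]=34 > 28), j stops at index 7 (arr[7]=8 <= 28): swap arr[5] and arr[7], array becomes [28, 7, 23, 25, 23, 8, 28, 34, 35]
i ends at 7, j ends at 6: the pointers have crossed (j < i), so scanning stops.

Swap pivot arr[0] with arr[6] to place pivot at position 6: [28, 7, 23, 25, 23, 8, 28, 34, 35]
Pivot position: 6

After partitioning with pivot 28, the array becomes [28, 7, 23, 25, 23, 8, 28, 34, 35]. The pivot is placed at index 6. All elements to the left of the pivot are <= 28, and all elements to the right are > 28.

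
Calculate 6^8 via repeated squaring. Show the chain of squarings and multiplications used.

Computing 6^8 by squaring (build up from 6^1; each line after the first costs one multiplication):

6^1 = 6
6^2 = (6^1)^2 = 6^2 = 36
6^4 = (6^2)^2 = 36^2 = 1296
6^8 = (6^4)^2 = 1296^2 = 1679616

Result: 1679616
Multiplications needed: 3 (3 lines after 6^1)

6^8 = 1679616. Using exponentiation by squaring, this requires 3 multiplications. The key idea: if the exponent is even, square the half-power; if odd, multiply by the base once.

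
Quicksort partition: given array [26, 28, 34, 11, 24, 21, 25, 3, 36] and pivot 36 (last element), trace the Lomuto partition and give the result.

Lomuto partition with pivot = 36:

Initial array: [26, 28, 34, 11, 24, 21, 25, 3, 36]

arr[0]=26 <= 36: swap with position 0, array becomes [26, 28, 34, 11, 24, 21, 25, 3, 36]
arr[1]=28 <= 36: swap with position 1, array becomes [26, 28, 34, 11, 24, 21, 25, 3, 36]
arr[2]=34 <= 36: swap with position 2, array becomes [26, 28, 34, 11, 24, 21, 25, 3, 36]
arr[3]=11 <= 36: swap with position 3, array becomes [26, 28, 34, 11, 24, 21, 25, 3, 36]
arr[4]=24 <= 36: swap with position 4, array becomes [26, 28, 34, 11, 24, 21, 25, 3, 36]
arr[5]=21 <= 36: swap with position 5, array becomes [26, 28, 34, 11, 24, 21, 25, 3, 36]
arr[6]=25 <= 36: swap with position 6, array becomes [26, 28, 34, 11, 24, 21, 25, 3, 36]
arr[7]=3 <= 36: swap with position 7, array becomes [26, 28, 34, 11, 24, 21, 25, 3, 36]

Place pivot at position 8: [26, 28, 34, 11, 24, 21, 25, 3, 36]
Pivot position: 8

After partitioning with pivot 36, the array becomes [26, 28, 34, 11, 24, 21, 25, 3, 36]. The pivot is placed at index 8. All elements to the left of the pivot are <= 36, and all elements to the right are > 36.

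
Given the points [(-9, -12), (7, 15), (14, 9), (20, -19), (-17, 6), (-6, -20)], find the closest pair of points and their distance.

Computing all pairwise distances among 6 points:

d((-9, -12), (7, 15)) = 31.3847
d((-9, -12), (14, 9)) = 31.1448
d((-9, -12), (20, -19)) = 29.8329
d((-9, -12), (-17, 6)) = 19.6977
d((-9, -12), (-6, -20)) = 8.544 <-- minimum
d((7, 15), (14, 9)) = 9.2195
d((7, 15), (20, -19)) = 36.4005
d((7, 15), (-17, 6)) = 25.632
d((7, 15), (-6, -20)) = 37.3363
d((14, 9), (20, -19)) = 28.6356
d((14, 9), (-17, 6)) = 31.1448
d((14, 9), (-6, -20)) = 35.2278
d((20, -19), (-17, 6)) = 44.6542
d((20, -19), (-6, -20)) = 26.0192
d((-17, 6), (-6, -20)) = 28.2312

Closest pair: (-9, -12) and (-6, -20) with distance 8.544

The closest pair is (-9, -12) and (-6, -20) with Euclidean distance 8.544. For 6 points, brute-force pairwise comparison is shown above. For large n, the divide-and-conquer algorithm (sort by x, recurse on halves, check the dividing strip) achieves O(n log n).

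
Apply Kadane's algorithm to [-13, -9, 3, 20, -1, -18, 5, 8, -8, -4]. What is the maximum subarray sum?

Using Kadane's algorithm on [-13, -9, 3, 20, -1, -18, 5, 8, -8, -4]:

Scanning through the array:
Position 1 (value -9): max_ending_here = -9, max_so_far = -9
Position 2 (value 3): max_ending_here = 3, max_so_far = 3
Position 3 (value 20): max_ending_here = 23, max_so_far = 23
Position 4 (value -1): max_ending_here = 22, max_so_far = 23
Position 5 (value -18): max_ending_here = 4, max_so_far = 23
Position 6 (value 5): max_ending_here = 9, max_so_far = 23
Position 7 (value 8): max_ending_here = 17, max_so_far = 23
Position 8 (value -8): max_ending_here = 9, max_so_far = 23
Position 9 (value -4): max_ending_here = 5, max_so_far = 23

Maximum subarray: [3, 20]
Maximum sum: 23

The maximum subarray is [3, 20] with sum 23. This subarray runs from index 2 to index 3.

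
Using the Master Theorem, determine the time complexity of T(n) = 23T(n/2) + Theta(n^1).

Master Theorem for T(n) = 23T(n/2) + O(n^1):

a = 23, b = 2, c = 1
log_b(a) = log_2(23) = 4.5236

Case 1: c = 1 < log_2(23) = 4.5236
T(n) = O(n^(log_2 23))

For T(n) = 23T(n/2) + O(n^1): log_2(23) = 4.5236. This is Case 1 of the Master Theorem (c < log_b(a), work dominated by leaves), giving O(n^(log_2 23)).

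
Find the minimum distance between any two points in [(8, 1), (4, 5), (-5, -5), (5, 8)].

Computing all pairwise distances among 4 points:

d((8, 1), (4, 5)) = 5.6569
d((8, 1), (-5, -5)) = 14.3178
d((8, 1), (5, 8)) = 7.6158
d((4, 5), (-5, -5)) = 13.4536
d((4, 5), (5, 8)) = 3.1623 <-- minimum
d((-5, -5), (5, 8)) = 16.4012

Closest pair: (4, 5) and (5, 8) with distance 3.1623

The closest pair is (4, 5) and (5, 8) with Euclidean distance 3.1623. For 4 points, brute-force pairwise comparison is shown above. For large n, the divide-and-conquer algorithm (sort by x, recurse on halves, check the dividing strip) achieves O(n log n).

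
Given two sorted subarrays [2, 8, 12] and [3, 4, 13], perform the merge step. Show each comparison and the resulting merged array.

Merging process:

Compare 2 vs 3: take 2 from left. Merged: [2]
Compare 8 vs 3: take 3 from right. Merged: [2, 3]
Compare 8 vs 4: take 4 from right. Merged: [2, 3, 4]
Compare 8 vs 13: take 8 from left. Merged: [2, 3, 4, 8]
Compare 12 vs 13: take 12 from left. Merged: [2, 3, 4, 8, 12]
Append remaining from right: [13]. Merged: [2, 3, 4, 8, 12, 13]

Final merged array: [2, 3, 4, 8, 12, 13]
Total comparisons: 5

The merged array is [2, 3, 4, 8, 12, 13], requiring 5 comparisons. The merge step runs in O(n) time where n is the total number of elements.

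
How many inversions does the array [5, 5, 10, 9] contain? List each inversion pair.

Finding inversions in [5, 5, 10, 9]:

(2, 3): arr[2]=10 > arr[3]=9

Total inversions: 1

The array has 1 inversion(s): (2,3). Each pair (i,j) satisfies i < j and arr[i] > arr[j].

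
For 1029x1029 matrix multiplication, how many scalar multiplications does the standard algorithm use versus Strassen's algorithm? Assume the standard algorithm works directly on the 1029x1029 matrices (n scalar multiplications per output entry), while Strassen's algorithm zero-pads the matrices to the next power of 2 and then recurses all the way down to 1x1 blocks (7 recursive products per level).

Matrix multiplication for 1029x1029 matrices:

Strassen's algorithm requires power-of-2 dimensions. Pad 1029x1029 to 2048x2048 (next power of 2).

Standard algorithm: 1029^3 = 1089547389 multiplications
Strassen's algorithm: 7^(log2(2048)) = 7^11 = 1977326743 multiplications
Difference: 1089547389 - 1977326743 = -887779354 (Strassen uses MORE here due to padding overhead — for small or just-over-power-of-2 n, padding can outweigh the per-level savings)

Standard: 1089547389 multiplications (1029^3). Strassen: 1977326743 multiplications (7^11, after padding to 2048x2048). Strassen reduces 8 recursive multiplications to 7 at each level.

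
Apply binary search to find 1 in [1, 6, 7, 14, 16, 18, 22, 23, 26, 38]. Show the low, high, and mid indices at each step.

Binary search for 1 in [1, 6, 7, 14, 16, 18, 22, 23, 26, 38]:

lo=0, hi=9, mid=4, arr[mid]=16 -> 16 > 1, search left half
lo=0, hi=3, mid=1, arr[mid]=6 -> 6 > 1, search left half
lo=0, hi=0, mid=0, arr[mid]=1 -> Found target at index 0!

Binary search finds 1 at index 0 after 3 comparisons. The search repeatedly halves the search space by comparing with the middle element.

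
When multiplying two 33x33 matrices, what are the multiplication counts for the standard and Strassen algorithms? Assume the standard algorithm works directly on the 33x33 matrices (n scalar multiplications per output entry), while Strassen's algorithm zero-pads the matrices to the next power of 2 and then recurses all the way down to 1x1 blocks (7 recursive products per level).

Matrix multiplication for 33x33 matrices:

Strassen's algorithm requires power-of-2 dimensions. Pad 33x33 to 64x64 (next power of 2).

Standard algorithm: 33^3 = 35937 multiplications
Strassen's algorithm: 7^(log2(64)) = 7^6 = 117649 multiplications
Difference: 35937 - 117649 = -81712 (Strassen uses MORE here due to padding overhead — for small or just-over-power-of-2 n, padding can outweigh the per-level savings)

Standard: 35937 multiplications (33^3). Strassen: 117649 multiplications (7^6, after padding to 64x64). Strassen reduces 8 recursive multiplications to 7 at each level.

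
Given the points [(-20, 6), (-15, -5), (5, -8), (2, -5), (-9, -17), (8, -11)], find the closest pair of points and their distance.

Computing all pairwise distances among 6 points:

d((-20, 6), (-15, -5)) = 12.083
d((-20, 6), (5, -8)) = 28.6531
d((-20, 6), (2, -5)) = 24.5967
d((-20, 6), (-9, -17)) = 25.4951
d((-20, 6), (8, -11)) = 32.7567
d((-15, -5), (5, -8)) = 20.2237
d((-15, -5), (2, -5)) = 17.0
d((-15, -5), (-9, -17)) = 13.4164
d((-15, -5), (8, -11)) = 23.7697
d((5, -8), (2, -5)) = 4.2426 <-- minimum
d((5, -8), (-9, -17)) = 16.6433
d((5, -8), (8, -11)) = 4.2426 <-- minimum
d((2, -5), (-9, -17)) = 16.2788
d((2, -5), (8, -11)) = 8.4853
d((-9, -17), (8, -11)) = 18.0278

Minimum distance: 4.2426 (tie among 2 pairs: (5, -8) and (2, -5); (5, -8) and (8, -11))

The minimum Euclidean distance is 4.2426. There is a tie: 2 pairs achieve this minimum — (5, -8) and (2, -5); (5, -8) and (8, -11). Any of these is a valid closest pair. For 6 points, brute-force pairwise comparison is shown above. For large n, the divide-and-conquer algorithm (sort by x, recurse on halves, check the dividing strip) achieves O(n log n).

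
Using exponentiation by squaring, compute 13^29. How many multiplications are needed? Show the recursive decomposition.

Computing 13^29 by squaring (build up from 13^1; each line after the first costs one multiplication):

13^1 = 13
13^2 = (13^1)^2 = 13^2 = 169
13^3 = 13 * 13^2 = 13 * 169 = 2197
13^6 = (13^3)^2 = 2197^2 = 4826809
13^7 = 13 * 13^6 = 13 * 4826809 = 62748517
13^14 = (13^7)^2 = 62748517^2 = 3937376385699289
13^28 = (13^14)^2 = 3937376385699289^2 = 15502932802662396215269535105521
13^29 = 13 * 13^28 = 13 * 15502932802662396215269535105521 = 201538126434611150798503956371773

Result: 201538126434611150798503956371773
Multiplications needed: 7 (7 lines after 13^1)

13^29 = 201538126434611150798503956371773. Using exponentiation by squaring, this requires 7 multiplications. The key idea: if the exponent is even, square the half-power; if odd, multiply by the base once.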